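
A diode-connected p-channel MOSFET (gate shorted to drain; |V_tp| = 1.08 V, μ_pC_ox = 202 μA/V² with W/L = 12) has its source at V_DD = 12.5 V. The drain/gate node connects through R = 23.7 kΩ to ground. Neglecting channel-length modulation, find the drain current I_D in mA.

I_D = 0.456 mA

With gate tied to drain, V_SG = V_SD ≥ V_SG − |V_tp|, so the device is in saturation.
k_p = μ_pC_ox · (W/L) = 2.424 mA/V².
KCL at the drain: ½ k_p (V_SG − |V_tp|)² = (V_DD − V_SG)/R.
Let x = V_SG − 1.08. Then 28.7 x² + x − 11.42 = 0, giving x = 0.613 V (positive root), so V_SG = 1.69 V.
I_D = (V_DD − V_SG)/R = (12.5 − 1.69) / 23.7 = 0.456 mA.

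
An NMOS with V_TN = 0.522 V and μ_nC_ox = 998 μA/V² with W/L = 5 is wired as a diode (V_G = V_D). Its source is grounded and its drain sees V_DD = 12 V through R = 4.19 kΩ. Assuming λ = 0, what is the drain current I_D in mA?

I_D = 2.50 mA

With gate tied to drain, V_GS = V_DS ≥ V_GS − V_TN, so the device is in saturation.
k_n = μ_nC_ox · (W/L) = 4.99 mA/V².
KCL at the drain: ½ k_n (V_GS − V_TN)² = (V_DD − V_GS)/R.
Let x = V_GS − 0.522. Then 10.5 x² + x − 11.48 = 0, giving x = 1 V (positive root), so V_GS = 1.52 V.
I_D = (V_DD − V_GS)/R = (12 − 1.52) / 4.19 = 2.5 mA.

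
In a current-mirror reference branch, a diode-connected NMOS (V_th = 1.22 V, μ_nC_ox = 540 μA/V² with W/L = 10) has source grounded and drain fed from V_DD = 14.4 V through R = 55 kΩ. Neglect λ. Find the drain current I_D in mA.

With gate tied to drain, V_GS = V_DS ≥ V_GS − V_th, so the device is in saturation.
k_n = μ_nC_ox · (W/L) = 5.4 mA/V².
KCL at the drain: ½ k_n (V_GS − V_th)² = (V_DD − V_GS)/R.
Let x = V_GS − 1.22. Then 148 x² + x − 13.18 = 0, giving x = 0.295 V (positive root), so V_GS = 1.51 V.
I_D = (V_DD − V_GS)/R = (14.4 − 1.51) / 55 = 0.234 mA.

I_D = 0.234 mA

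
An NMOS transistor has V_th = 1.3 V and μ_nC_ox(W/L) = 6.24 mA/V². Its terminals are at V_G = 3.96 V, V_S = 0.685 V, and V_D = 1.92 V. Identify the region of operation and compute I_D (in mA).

V_GS = V_G − V_S = 3.96 − 0.685 = 3.27 V; V_DS = V_D − V_S = 1.92 − 0.685 = 1.23 V.
V_ov = V_GS − V_th = 3.27 − 1.3 = 1.97 V.
Since V_DS = 1.23 V < V_ov = 1.97 V, the device is in the triode region.
I_D = k_n [V_ov · V_DS − ½ V_DS²] = 6.24 × [1.97 × 1.23 − 0.5 × 1.23²] = 10.5 mA.

Triode; I_D = 10.5 mA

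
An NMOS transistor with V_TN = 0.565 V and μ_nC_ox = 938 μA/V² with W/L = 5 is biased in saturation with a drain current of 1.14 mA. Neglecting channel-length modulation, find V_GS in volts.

k_n = μ_nC_ox · (W/L) = 4.69 mA/V².
In saturation I_D = ½ k_n (V_GS − V_TN)², so V_GS − V_TN = √(2 I_D / k_n) = √(2 × 1.14 / 4.69) = 0.697 V.
V_GS = 0.565 + 0.697 = 1.26 V.

V_GS = 1.26 V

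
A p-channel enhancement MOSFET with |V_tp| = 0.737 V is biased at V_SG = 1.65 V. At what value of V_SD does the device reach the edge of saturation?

V_SD,sat = 0.913 V

The boundary between triode and saturation is V_SD = V_SG − |V_tp| = V_ov.
V_ov = 1.65 − 0.737 = 0.913 V.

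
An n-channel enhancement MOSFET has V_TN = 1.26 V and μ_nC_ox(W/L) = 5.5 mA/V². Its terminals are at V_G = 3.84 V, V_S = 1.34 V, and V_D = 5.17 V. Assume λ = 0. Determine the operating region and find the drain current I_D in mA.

V_GS = V_G − V_S = 3.84 − 1.34 = 2.5 V; V_DS = V_D − V_S = 5.17 − 1.34 = 3.83 V.
V_ov = V_GS − V_TN = 2.5 − 1.26 = 1.24 V.
Since V_DS = 3.83 V ≥ V_ov = 1.24 V, the device is in saturation.
I_D = ½ k_n V_ov² = 0.5 × 5.5 × 1.24² = 4.23 mA.

Saturation; I_D = 4.23 mA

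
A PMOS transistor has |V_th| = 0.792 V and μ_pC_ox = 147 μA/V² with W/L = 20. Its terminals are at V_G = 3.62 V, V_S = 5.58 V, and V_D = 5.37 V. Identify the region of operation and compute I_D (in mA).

V_SG = V_S − V_G = 5.58 − 3.62 = 1.96 V; V_SD = V_S − V_D = 5.58 − 5.37 = 0.21 V.
k_p = μ_pC_ox · (W/L) = 2.94 mA/V².
V_ov = V_SG − |V_th| = 1.96 − 0.792 = 1.17 V.
Since V_SD = 0.21 V < V_ov = 1.17 V, the device is in the triode region.
I_D = k_p [V_ov · V_SD − ½ V_SD²] = 2.94 × [1.17 × 0.21 − 0.5 × 0.21²] = 0.656 mA.

Triode; I_D = 0.656 mA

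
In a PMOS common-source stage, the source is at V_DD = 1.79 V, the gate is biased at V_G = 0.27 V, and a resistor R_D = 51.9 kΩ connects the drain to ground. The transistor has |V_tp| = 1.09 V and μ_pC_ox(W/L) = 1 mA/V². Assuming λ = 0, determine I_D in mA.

I_D = 0.0329 mA

V_SG = V_DD − V_G = 1.79 − 0.27 = 1.52 V, so V_ov = 1.52 − 1.09 = 0.43 V.
Assume saturation: I_D = ½ k_p V_ov² = 0.5 × 1 × 0.43² = 0.0924 mA, giving V_SD = V_DD − I_D R_D = 1.79 − 0.0924 × 51.9 = -3.01 V.
But -3.01 V < V_ov = 0.43 V, so the device is actually in triode.
In triode I_D = k_p[V_ov V_SD − ½ V_SD²] and I_D = (V_DD − V_SD)/R_D. Equating: 25.9 V_SD² − 23.32 V_SD + 1.79 = 0, giving V_SD = 0.0848 V (the root below V_ov).
I_D = (1.79 − 0.0848) / 51.9 = 0.0329 mA.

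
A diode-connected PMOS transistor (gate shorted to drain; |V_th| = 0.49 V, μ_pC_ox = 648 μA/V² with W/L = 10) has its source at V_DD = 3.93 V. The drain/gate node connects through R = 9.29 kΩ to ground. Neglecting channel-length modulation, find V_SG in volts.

With gate tied to drain, V_SG = V_SD ≥ V_SG − |V_th|, so the device is in saturation.
k_p = μ_pC_ox · (W/L) = 6.48 mA/V².
KCL at the drain: ½ k_p (V_SG − |V_th|)² = (V_DD − V_SG)/R.
Let x = V_SG − 0.49. Then 30.1 x² + x − 3.44 = 0, giving x = 0.322 V (positive root), so V_SG = 0.812 V.
I_D = (V_DD − V_SG)/R = (3.93 − 0.812) / 9.29 = 0.336 mA.

V_SG = 0.812 V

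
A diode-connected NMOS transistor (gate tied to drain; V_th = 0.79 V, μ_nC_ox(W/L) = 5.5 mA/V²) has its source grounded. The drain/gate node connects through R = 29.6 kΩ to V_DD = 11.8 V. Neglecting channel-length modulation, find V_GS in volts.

V_GS = 1.15 V

With gate tied to drain, V_GS = V_DS ≥ V_GS − V_th, so the device is in saturation.
KCL at the drain: ½ k_n (V_GS − V_th)² = (V_DD − V_GS)/R.
Let x = V_GS − 0.79. Then 81.4 x² + x − 11.01 = 0, giving x = 0.362 V (positive root), so V_GS = 1.15 V.
I_D = (V_DD − V_GS)/R = (11.8 − 1.15) / 29.6 = 0.36 mA.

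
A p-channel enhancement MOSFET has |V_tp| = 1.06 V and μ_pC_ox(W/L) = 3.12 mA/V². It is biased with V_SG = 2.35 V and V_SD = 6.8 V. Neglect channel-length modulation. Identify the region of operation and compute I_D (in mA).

V_ov = V_SG − |V_tp| = 2.35 − 1.06 = 1.29 V.
Since V_SD = 6.8 V ≥ V_ov = 1.29 V, the device is in saturation.
I_D = ½ k_p V_ov² = 0.5 × 3.12 × 1.29² = 2.6 mA.

Saturation; I_D = 2.60 mA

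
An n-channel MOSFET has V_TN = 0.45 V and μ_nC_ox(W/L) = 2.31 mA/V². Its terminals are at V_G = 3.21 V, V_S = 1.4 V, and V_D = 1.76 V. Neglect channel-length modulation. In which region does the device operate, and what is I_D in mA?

Triode; I_D = 0.981 mA

V_GS = V_G − V_S = 3.21 − 1.4 = 1.81 V; V_DS = V_D − V_S = 1.76 − 1.4 = 0.36 V.
V_ov = V_GS − V_TN = 1.81 − 0.45 = 1.36 V.
Since V_DS = 0.36 V < V_ov = 1.36 V, the device is in the triode region.
I_D = k_n [V_ov · V_DS − ½ V_DS²] = 2.31 × [1.36 × 0.36 − 0.5 × 0.36²] = 0.981 mA.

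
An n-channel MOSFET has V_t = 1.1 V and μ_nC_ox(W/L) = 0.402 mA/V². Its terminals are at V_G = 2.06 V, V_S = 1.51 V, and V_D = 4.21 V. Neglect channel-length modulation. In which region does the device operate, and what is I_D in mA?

Cutoff; I_D = 0 mA

V_GS = V_G − V_S = 2.06 − 1.51 = 0.55 V; V_DS = V_D − V_S = 4.21 − 1.51 = 2.7 V.
V_GS = 0.55 V < V_t = 1.1 V, so the transistor is in cutoff.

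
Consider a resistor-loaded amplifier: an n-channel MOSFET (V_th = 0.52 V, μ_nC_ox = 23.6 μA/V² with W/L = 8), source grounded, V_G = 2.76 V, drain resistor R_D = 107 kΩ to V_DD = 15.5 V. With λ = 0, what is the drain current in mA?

I_D = 0.141 mA

V_GS = V_G = 2.76 V, so V_ov = 2.76 − 0.52 = 2.24 V.
k_n = μ_nC_ox · (W/L) = 0.1888 mA/V².
Assume saturation: I_D = ½ k_n V_ov² = 0.5 × 0.1888 × 2.24² = 0.474 mA, giving V_DS = V_DD − I_D R_D = 15.5 − 0.474 × 107 = -35.2 V.
But -35.2 V < V_ov = 2.24 V, so the device is actually in triode.
In triode I_D = k_n[V_ov V_DS − ½ V_DS²] and I_D = (V_DD − V_DS)/R_D. Equating: 10.1 V_DS² − 46.25 V_DS + 15.5 = 0, giving V_DS = 0.364 V (the root below V_ov).
I_D = (15.5 − 0.364) / 107 = 0.141 mA.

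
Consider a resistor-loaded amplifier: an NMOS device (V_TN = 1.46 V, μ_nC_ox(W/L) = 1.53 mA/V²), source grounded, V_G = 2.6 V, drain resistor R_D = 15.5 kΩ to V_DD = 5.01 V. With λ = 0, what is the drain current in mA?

V_GS = V_G = 2.6 V, so V_ov = 2.6 − 1.46 = 1.14 V.
Assume saturation: I_D = ½ k_n V_ov² = 0.5 × 1.53 × 1.14² = 0.994 mA, giving V_DS = V_DD − I_D R_D = 5.01 − 0.994 × 15.5 = -10.4 V.
But -10.4 V < V_ov = 1.14 V, so the device is actually in triode.
In triode I_D = k_n[V_ov V_DS − ½ V_DS²] and I_D = (V_DD − V_DS)/R_D. Equating: 11.9 V_DS² − 28.04 V_DS + 5.01 = 0, giving V_DS = 0.195 V (the root below V_ov).
I_D = (5.01 − 0.195) / 15.5 = 0.311 mA.

I_D = 0.311 mA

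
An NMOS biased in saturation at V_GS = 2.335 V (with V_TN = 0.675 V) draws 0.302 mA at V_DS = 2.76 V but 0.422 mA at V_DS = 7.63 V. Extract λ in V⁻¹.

λ = 0.105 V⁻¹

With V_GS fixed, I_D ∝ (1 + λ V_DS) in saturation, so I_D2/I_D1 = (1 + λ V_DS2)/(1 + λ V_DS1).
0.422/0.302 = 1.397 = (1 + 7.63 λ)/(1 + 2.76 λ).
Solving: λ (I_D1 V_DS2 − I_D2 V_DS1) = I_D2 − I_D1, so λ = (0.422 − 0.302) / (0.302 × 7.63 − 0.422 × 2.76) = 0.12 / 1.14 = 0.105 V⁻¹.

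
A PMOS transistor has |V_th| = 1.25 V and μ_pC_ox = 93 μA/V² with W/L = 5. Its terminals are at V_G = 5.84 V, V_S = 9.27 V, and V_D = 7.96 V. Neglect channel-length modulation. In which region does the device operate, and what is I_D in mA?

V_SG = V_S − V_G = 9.27 − 5.84 = 3.43 V; V_SD = V_S − V_D = 9.27 − 7.96 = 1.31 V.
k_p = μ_pC_ox · (W/L) = 0.465 mA/V².
V_ov = V_SG − |V_th| = 3.43 − 1.25 = 2.18 V.
Since V_SD = 1.31 V < V_ov = 2.18 V, the device is in the triode region.
I_D = k_p [V_ov · V_SD − ½ V_SD²] = 0.465 × [2.18 × 1.31 − 0.5 × 1.31²] = 0.929 mA.

Triode; I_D = 0.929 mA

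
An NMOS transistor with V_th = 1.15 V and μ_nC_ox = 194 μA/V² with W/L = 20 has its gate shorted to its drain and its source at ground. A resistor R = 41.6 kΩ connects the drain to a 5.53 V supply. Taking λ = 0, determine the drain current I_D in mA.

I_D = 0.0998 mA

With gate tied to drain, V_GS = V_DS ≥ V_GS − V_th, so the device is in saturation.
k_n = μ_nC_ox · (W/L) = 3.88 mA/V².
KCL at the drain: ½ k_n (V_GS − V_th)² = (V_DD − V_GS)/R.
Let x = V_GS − 1.15. Then 80.7 x² + x − 4.38 = 0, giving x = 0.227 V (positive root), so V_GS = 1.38 V.
I_D = (V_DD − V_GS)/R = (5.53 − 1.38) / 41.6 = 0.0998 mA.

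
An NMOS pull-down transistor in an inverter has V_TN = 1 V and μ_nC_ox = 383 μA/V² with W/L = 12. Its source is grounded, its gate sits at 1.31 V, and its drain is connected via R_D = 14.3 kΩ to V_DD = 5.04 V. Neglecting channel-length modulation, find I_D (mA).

V_GS = V_G = 1.31 V, so V_ov = 1.31 − 1 = 0.31 V.
k_n = μ_nC_ox · (W/L) = 4.596 mA/V².
Assume saturation: I_D = ½ k_n V_ov² = 0.5 × 4.596 × 0.31² = 0.221 mA, giving V_DS = V_DD − I_D R_D = 5.04 − 0.221 × 14.3 = 1.88 V.
V_DS = 1.88 V ≥ V_ov = 0.31 V, confirming saturation.

I_D = 0.221 mA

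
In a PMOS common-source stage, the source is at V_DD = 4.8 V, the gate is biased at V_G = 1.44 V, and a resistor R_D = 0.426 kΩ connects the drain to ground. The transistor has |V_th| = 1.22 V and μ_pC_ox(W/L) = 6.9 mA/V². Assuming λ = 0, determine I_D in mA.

V_SG = V_DD − V_G = 4.8 − 1.44 = 3.36 V, so V_ov = 3.36 − 1.22 = 2.14 V.
Assume saturation: I_D = ½ k_p V_ov² = 0.5 × 6.9 × 2.14² = 15.8 mA, giving V_SD = V_DD − I_D R_D = 4.8 − 15.8 × 0.426 = -1.93 V.
But -1.93 V < V_ov = 2.14 V, so the device is actually in triode.
In triode I_D = k_p[V_ov V_SD − ½ V_SD²] and I_D = (V_DD − V_SD)/R_D. Equating: 1.47 V_SD² − 7.29 V_SD + 4.8 = 0, giving V_SD = 0.782 V (the root below V_ov).
I_D = (4.8 − 0.782) / 0.426 = 9.43 mA.

I_D = 9.43 mA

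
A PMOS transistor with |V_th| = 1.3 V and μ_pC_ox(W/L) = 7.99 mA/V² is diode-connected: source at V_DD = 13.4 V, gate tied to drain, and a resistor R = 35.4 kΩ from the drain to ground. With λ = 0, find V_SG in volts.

With gate tied to drain, V_SG = V_SD ≥ V_SG − |V_th|, so the device is in saturation.
KCL at the drain: ½ k_p (V_SG − |V_th|)² = (V_DD − V_SG)/R.
Let x = V_SG − 1.3. Then 141 x² + x − 12.1 = 0, giving x = 0.289 V (positive root), so V_SG = 1.59 V.
I_D = (V_DD − V_SG)/R = (13.4 − 1.59) / 35.4 = 0.334 mA.

V_SG = 1.59 V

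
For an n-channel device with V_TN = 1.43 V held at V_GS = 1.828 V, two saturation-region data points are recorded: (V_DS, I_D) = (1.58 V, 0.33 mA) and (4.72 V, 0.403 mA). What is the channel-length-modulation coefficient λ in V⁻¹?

With V_GS fixed, I_D ∝ (1 + λ V_DS) in saturation, so I_D2/I_D1 = (1 + λ V_DS2)/(1 + λ V_DS1).
0.403/0.33 = 1.221 = (1 + 4.72 λ)/(1 + 1.58 λ).
Solving: λ (I_D1 V_DS2 − I_D2 V_DS1) = I_D2 − I_D1, so λ = (0.403 − 0.33) / (0.33 × 4.72 − 0.403 × 1.58) = 0.073 / 0.921 = 0.0793 V⁻¹.

λ = 0.0793 V⁻¹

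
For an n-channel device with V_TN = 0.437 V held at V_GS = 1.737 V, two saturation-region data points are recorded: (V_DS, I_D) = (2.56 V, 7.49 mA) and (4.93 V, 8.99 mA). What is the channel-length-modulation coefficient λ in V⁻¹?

λ = 0.108 V⁻¹

With V_GS fixed, I_D ∝ (1 + λ V_DS) in saturation, so I_D2/I_D1 = (1 + λ V_DS2)/(1 + λ V_DS1).
8.99/7.49 = 1.2 = (1 + 4.93 λ)/(1 + 2.56 λ).
Solving: λ (I_D1 V_DS2 − I_D2 V_DS1) = I_D2 − I_D1, so λ = (8.99 − 7.49) / (7.49 × 4.93 − 8.99 × 2.56) = 1.5 / 13.9 = 0.108 V⁻¹.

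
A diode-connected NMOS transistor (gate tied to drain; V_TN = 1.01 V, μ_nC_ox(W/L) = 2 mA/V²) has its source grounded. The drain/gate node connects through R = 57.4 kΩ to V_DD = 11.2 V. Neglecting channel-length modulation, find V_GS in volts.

V_GS = 1.42 V

With gate tied to drain, V_GS = V_DS ≥ V_GS − V_TN, so the device is in saturation.
KCL at the drain: ½ k_n (V_GS − V_TN)² = (V_DD − V_GS)/R.
Let x = V_GS − 1.01. Then 57.4 x² + x − 10.19 = 0, giving x = 0.413 V (positive root), so V_GS = 1.42 V.
I_D = (V_DD − V_GS)/R = (11.2 − 1.42) / 57.4 = 0.17 mA.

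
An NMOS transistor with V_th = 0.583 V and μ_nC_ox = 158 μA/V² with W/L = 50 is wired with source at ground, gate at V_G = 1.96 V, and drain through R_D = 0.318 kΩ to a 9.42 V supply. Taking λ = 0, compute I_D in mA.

V_GS = V_G = 1.96 V, so V_ov = 1.96 − 0.583 = 1.38 V.
k_n = μ_nC_ox · (W/L) = 7.9 mA/V².
Assume saturation: I_D = ½ k_n V_ov² = 0.5 × 7.9 × 1.38² = 7.49 mA, giving V_DS = V_DD − I_D R_D = 9.42 − 7.49 × 0.318 = 7.04 V.
V_DS = 7.04 V ≥ V_ov = 1.38 V, confirming saturation.

I_D = 7.49 mA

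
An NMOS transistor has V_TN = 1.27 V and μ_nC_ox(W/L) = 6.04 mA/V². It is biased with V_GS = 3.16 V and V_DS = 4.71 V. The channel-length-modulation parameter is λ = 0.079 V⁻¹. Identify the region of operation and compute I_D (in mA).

V_ov = V_GS − V_TN = 3.16 − 1.27 = 1.89 V.
Since V_DS = 4.71 V ≥ V_ov = 1.89 V, the device is in saturation.
I_D = ½ k_n V_ov² (1 + λ V_DS) = 0.5 × 6.04 × 1.89² × (1 + 0.079 × 4.71) = 14.8 mA.

Saturation; I_D = 14.8 mA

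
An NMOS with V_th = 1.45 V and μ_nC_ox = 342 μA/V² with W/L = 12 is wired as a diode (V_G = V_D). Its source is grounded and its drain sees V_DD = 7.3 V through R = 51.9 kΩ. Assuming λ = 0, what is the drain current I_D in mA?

With gate tied to drain, V_GS = V_DS ≥ V_GS − V_th, so the device is in saturation.
k_n = μ_nC_ox · (W/L) = 4.104 mA/V².
KCL at the drain: ½ k_n (V_GS − V_th)² = (V_DD − V_GS)/R.
Let x = V_GS − 1.45. Then 106 x² + x − 5.85 = 0, giving x = 0.23 V (positive root), so V_GS = 1.68 V.
I_D = (V_DD − V_GS)/R = (7.3 − 1.68) / 51.9 = 0.108 mA.

I_D = 0.108 mA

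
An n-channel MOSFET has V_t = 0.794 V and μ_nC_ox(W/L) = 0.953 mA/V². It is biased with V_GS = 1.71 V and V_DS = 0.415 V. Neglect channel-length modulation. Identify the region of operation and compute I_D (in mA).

V_ov = V_GS − V_t = 1.71 − 0.794 = 0.916 V.
Since V_DS = 0.415 V < V_ov = 0.916 V, the device is in the triode region.
I_D = k_n [V_ov · V_DS − ½ V_DS²] = 0.953 × [0.916 × 0.415 − 0.5 × 0.415²] = 0.28 mA.

Triode; I_D = 0.280 mA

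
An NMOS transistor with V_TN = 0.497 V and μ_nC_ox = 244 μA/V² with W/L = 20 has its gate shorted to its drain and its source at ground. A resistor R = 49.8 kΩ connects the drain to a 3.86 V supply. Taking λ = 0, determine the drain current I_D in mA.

I_D = 0.0643 mA

With gate tied to drain, V_GS = V_DS ≥ V_GS − V_TN, so the device is in saturation.
k_n = μ_nC_ox · (W/L) = 4.88 mA/V².
KCL at the drain: ½ k_n (V_GS − V_TN)² = (V_DD − V_GS)/R.
Let x = V_GS − 0.497. Then 122 x² + x − 3.363 = 0, giving x = 0.162 V (positive root), so V_GS = 0.659 V.
I_D = (V_DD − V_GS)/R = (3.86 − 0.659) / 49.8 = 0.0643 mA.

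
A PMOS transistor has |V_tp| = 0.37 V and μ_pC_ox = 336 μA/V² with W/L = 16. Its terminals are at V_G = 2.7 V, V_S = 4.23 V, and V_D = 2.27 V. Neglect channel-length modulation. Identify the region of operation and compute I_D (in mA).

V_SG = V_S − V_G = 4.23 − 2.7 = 1.53 V; V_SD = V_S − V_D = 4.23 − 2.27 = 1.96 V.
k_p = μ_pC_ox · (W/L) = 5.376 mA/V².
V_ov = V_SG − |V_tp| = 1.53 − 0.37 = 1.16 V.
Since V_SD = 1.96 V ≥ V_ov = 1.16 V, the device is in saturation.
I_D = ½ k_p V_ov² = 0.5 × 5.376 × 1.16² = 3.62 mA.

Saturation; I_D = 3.62 mA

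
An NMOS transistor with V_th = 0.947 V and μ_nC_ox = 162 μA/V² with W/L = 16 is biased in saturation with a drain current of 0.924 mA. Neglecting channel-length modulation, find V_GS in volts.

V_GS = 1.79 V

k_n = μ_nC_ox · (W/L) = 2.592 mA/V².
In saturation I_D = ½ k_n (V_GS − V_th)², so V_GS − V_th = √(2 I_D / k_n) = √(2 × 0.924 / 2.592) = 0.844 V.
V_GS = 0.947 + 0.844 = 1.79 V.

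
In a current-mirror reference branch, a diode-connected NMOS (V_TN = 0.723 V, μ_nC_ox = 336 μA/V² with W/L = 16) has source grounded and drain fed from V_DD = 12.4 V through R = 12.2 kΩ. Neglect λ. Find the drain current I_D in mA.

With gate tied to drain, V_GS = V_DS ≥ V_GS − V_TN, so the device is in saturation.
k_n = μ_nC_ox · (W/L) = 5.376 mA/V².
KCL at the drain: ½ k_n (V_GS − V_TN)² = (V_DD − V_GS)/R.
Let x = V_GS − 0.723. Then 32.8 x² + x − 11.68 = 0, giving x = 0.582 V (positive root), so V_GS = 1.3 V.
I_D = (V_DD − V_GS)/R = (12.4 − 1.3) / 12.2 = 0.909 mA.

I_D = 0.909 mA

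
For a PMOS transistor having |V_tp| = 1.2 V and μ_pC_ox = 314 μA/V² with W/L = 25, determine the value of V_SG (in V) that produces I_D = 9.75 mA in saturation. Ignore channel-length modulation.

V_SG = 2.78 V

k_p = μ_pC_ox · (W/L) = 7.85 mA/V².
In saturation I_D = ½ k_p (V_SG − |V_tp|)², so V_SG − |V_tp| = √(2 I_D / k_p) = √(2 × 9.75 / 7.85) = 1.58 V.
V_SG = 1.2 + 1.58 = 2.78 V.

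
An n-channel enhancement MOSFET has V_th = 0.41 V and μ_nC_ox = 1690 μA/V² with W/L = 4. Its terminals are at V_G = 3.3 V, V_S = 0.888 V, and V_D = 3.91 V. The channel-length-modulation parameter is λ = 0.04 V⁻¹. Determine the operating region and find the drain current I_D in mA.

Saturation; I_D = 15.2 mA

V_GS = V_G − V_S = 3.3 − 0.888 = 2.41 V; V_DS = V_D − V_S = 3.91 − 0.888 = 3.02 V.
k_n = μ_nC_ox · (W/L) = 6.76 mA/V².
V_ov = V_GS − V_th = 2.41 − 0.41 = 2 V.
Since V_DS = 3.02 V ≥ V_ov = 2 V, the device is in saturation.
I_D = ½ k_n V_ov² (1 + λ V_DS) = 0.5 × 6.76 × 2² × (1 + 0.04 × 3.02) = 15.2 mA.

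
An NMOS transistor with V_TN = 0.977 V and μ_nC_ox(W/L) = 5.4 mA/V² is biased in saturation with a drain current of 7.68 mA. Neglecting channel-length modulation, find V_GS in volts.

In saturation I_D = ½ k_n (V_GS − V_TN)², so V_GS − V_TN = √(2 I_D / k_n) = √(2 × 7.68 / 5.4) = 1.69 V.
V_GS = 0.977 + 1.69 = 2.66 V.

V_GS = 2.66 V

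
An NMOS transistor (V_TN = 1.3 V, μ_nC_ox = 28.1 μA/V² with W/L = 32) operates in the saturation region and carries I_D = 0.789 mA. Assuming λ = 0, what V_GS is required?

V_GS = 2.62 V

k_n = μ_nC_ox · (W/L) = 0.8992 mA/V².
In saturation I_D = ½ k_n (V_GS − V_TN)², so V_GS − V_TN = √(2 I_D / k_n) = √(2 × 0.789 / 0.8992) = 1.32 V.
V_GS = 1.3 + 1.32 = 2.62 V.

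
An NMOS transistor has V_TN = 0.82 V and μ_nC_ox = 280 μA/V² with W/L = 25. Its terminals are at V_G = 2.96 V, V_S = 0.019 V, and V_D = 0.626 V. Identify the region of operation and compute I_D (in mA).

Triode; I_D = 7.72 mA

V_GS = V_G − V_S = 2.96 − 0.019 = 2.94 V; V_DS = V_D − V_S = 0.626 − 0.019 = 0.607 V.
k_n = μ_nC_ox · (W/L) = 7 mA/V².
V_ov = V_GS − V_TN = 2.94 − 0.82 = 2.12 V.
Since V_DS = 0.607 V < V_ov = 2.12 V, the device is in the triode region.
I_D = k_n [V_ov · V_DS − ½ V_DS²] = 7 × [2.12 × 0.607 − 0.5 × 0.607²] = 7.72 mA.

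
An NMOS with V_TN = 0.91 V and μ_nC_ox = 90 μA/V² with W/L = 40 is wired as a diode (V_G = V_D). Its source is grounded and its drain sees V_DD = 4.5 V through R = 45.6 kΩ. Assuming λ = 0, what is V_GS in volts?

With gate tied to drain, V_GS = V_DS ≥ V_GS − V_TN, so the device is in saturation.
k_n = μ_nC_ox · (W/L) = 3.6 mA/V².
KCL at the drain: ½ k_n (V_GS − V_TN)² = (V_DD − V_GS)/R.
Let x = V_GS − 0.91. Then 82.1 x² + x − 3.59 = 0, giving x = 0.203 V (positive root), so V_GS = 1.11 V.
I_D = (V_DD − V_GS)/R = (4.5 − 1.11) / 45.6 = 0.0743 mA.

V_GS = 1.11 V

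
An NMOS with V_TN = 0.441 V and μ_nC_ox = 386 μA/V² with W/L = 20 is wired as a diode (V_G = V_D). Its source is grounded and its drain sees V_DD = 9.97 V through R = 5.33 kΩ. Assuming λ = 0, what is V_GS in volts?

With gate tied to drain, V_GS = V_DS ≥ V_GS − V_TN, so the device is in saturation.
k_n = μ_nC_ox · (W/L) = 7.72 mA/V².
KCL at the drain: ½ k_n (V_GS − V_TN)² = (V_DD − V_GS)/R.
Let x = V_GS − 0.441. Then 20.6 x² + x − 9.529 = 0, giving x = 0.657 V (positive root), so V_GS = 1.1 V.
I_D = (V_DD − V_GS)/R = (9.97 − 1.1) / 5.33 = 1.66 mA.

V_GS = 1.10 V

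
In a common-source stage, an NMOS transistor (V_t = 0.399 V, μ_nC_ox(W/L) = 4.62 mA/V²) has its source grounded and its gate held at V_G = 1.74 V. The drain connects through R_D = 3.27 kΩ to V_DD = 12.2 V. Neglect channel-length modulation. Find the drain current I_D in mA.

I_D = 3.49 mA

V_GS = V_G = 1.74 V, so V_ov = 1.74 − 0.399 = 1.34 V.
Assume saturation: I_D = ½ k_n V_ov² = 0.5 × 4.62 × 1.34² = 4.15 mA, giving V_DS = V_DD − I_D R_D = 12.2 − 4.15 × 3.27 = -1.38 V.
But -1.38 V < V_ov = 1.34 V, so the device is actually in triode.
In triode I_D = k_n[V_ov V_DS − ½ V_DS²] and I_D = (V_DD − V_DS)/R_D. Equating: 7.55 V_DS² − 21.26 V_DS + 12.2 = 0, giving V_DS = 0.803 V (the root below V_ov).
I_D = (12.2 − 0.803) / 3.27 = 3.49 mA.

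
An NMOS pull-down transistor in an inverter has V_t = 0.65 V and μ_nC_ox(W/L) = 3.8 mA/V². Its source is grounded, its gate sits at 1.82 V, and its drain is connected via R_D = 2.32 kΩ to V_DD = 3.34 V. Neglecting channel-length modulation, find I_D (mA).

I_D = 1.29 mA

V_GS = V_G = 1.82 V, so V_ov = 1.82 − 0.65 = 1.17 V.
Assume saturation: I_D = ½ k_n V_ov² = 0.5 × 3.8 × 1.17² = 2.6 mA, giving V_DS = V_DD − I_D R_D = 3.34 − 2.6 × 2.32 = -2.69 V.
But -2.69 V < V_ov = 1.17 V, so the device is actually in triode.
In triode I_D = k_n[V_ov V_DS − ½ V_DS²] and I_D = (V_DD − V_DS)/R_D. Equating: 4.41 V_DS² − 11.31 V_DS + 3.34 = 0, giving V_DS = 0.34 V (the root below V_ov).
I_D = (3.34 − 0.34) / 2.32 = 1.29 mA.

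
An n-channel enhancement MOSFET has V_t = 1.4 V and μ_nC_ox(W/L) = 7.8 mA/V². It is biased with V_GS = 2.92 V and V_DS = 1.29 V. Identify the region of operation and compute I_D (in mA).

V_ov = V_GS − V_t = 2.92 − 1.4 = 1.52 V.
Since V_DS = 1.29 V < V_ov = 1.52 V, the device is in the triode region.
I_D = k_n [V_ov · V_DS − ½ V_DS²] = 7.8 × [1.52 × 1.29 − 0.5 × 1.29²] = 8.8 mA.

Triode; I_D = 8.80 mA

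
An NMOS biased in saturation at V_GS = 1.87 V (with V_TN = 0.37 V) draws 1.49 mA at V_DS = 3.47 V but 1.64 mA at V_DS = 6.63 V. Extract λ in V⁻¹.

λ = 0.0358 V⁻¹

With V_GS fixed, I_D ∝ (1 + λ V_DS) in saturation, so I_D2/I_D1 = (1 + λ V_DS2)/(1 + λ V_DS1).
1.64/1.49 = 1.101 = (1 + 6.63 λ)/(1 + 3.47 λ).
Solving: λ (I_D1 V_DS2 − I_D2 V_DS1) = I_D2 − I_D1, so λ = (1.64 − 1.49) / (1.49 × 6.63 − 1.64 × 3.47) = 0.15 / 4.19 = 0.0358 V⁻¹.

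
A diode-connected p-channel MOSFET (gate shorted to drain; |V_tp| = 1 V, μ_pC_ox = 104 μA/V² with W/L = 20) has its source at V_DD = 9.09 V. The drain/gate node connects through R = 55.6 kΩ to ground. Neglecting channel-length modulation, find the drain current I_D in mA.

With gate tied to drain, V_SG = V_SD ≥ V_SG − |V_tp|, so the device is in saturation.
k_p = μ_pC_ox · (W/L) = 2.08 mA/V².
KCL at the drain: ½ k_p (V_SG − |V_tp|)² = (V_DD − V_SG)/R.
Let x = V_SG − 1. Then 57.8 x² + x − 8.09 = 0, giving x = 0.365 V (positive root), so V_SG = 1.37 V.
I_D = (V_DD − V_SG)/R = (9.09 − 1.37) / 55.6 = 0.139 mA.

I_D = 0.139 mA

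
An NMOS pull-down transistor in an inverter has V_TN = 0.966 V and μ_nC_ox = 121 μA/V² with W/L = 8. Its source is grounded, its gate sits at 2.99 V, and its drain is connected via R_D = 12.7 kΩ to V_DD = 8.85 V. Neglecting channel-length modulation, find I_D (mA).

V_GS = V_G = 2.99 V, so V_ov = 2.99 − 0.966 = 2.02 V.
k_n = μ_nC_ox · (W/L) = 0.968 mA/V².
Assume saturation: I_D = ½ k_n V_ov² = 0.5 × 0.968 × 2.02² = 1.98 mA, giving V_DS = V_DD − I_D R_D = 8.85 − 1.98 × 12.7 = -16.3 V.
But -16.3 V < V_ov = 2.02 V, so the device is actually in triode.
In triode I_D = k_n[V_ov V_DS − ½ V_DS²] and I_D = (V_DD − V_DS)/R_D. Equating: 6.15 V_DS² − 25.88 V_DS + 8.85 = 0, giving V_DS = 0.375 V (the root below V_ov).
I_D = (8.85 − 0.375) / 12.7 = 0.667 mA.

I_D = 0.667 mA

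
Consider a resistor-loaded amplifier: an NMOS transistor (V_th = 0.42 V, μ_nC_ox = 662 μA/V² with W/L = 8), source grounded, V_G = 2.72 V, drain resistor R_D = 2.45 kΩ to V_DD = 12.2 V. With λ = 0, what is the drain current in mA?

V_GS = V_G = 2.72 V, so V_ov = 2.72 − 0.42 = 2.3 V.
k_n = μ_nC_ox · (W/L) = 5.296 mA/V².
Assume saturation: I_D = ½ k_n V_ov² = 0.5 × 5.296 × 2.3² = 14 mA, giving V_DS = V_DD − I_D R_D = 12.2 − 14 × 2.45 = -22.1 V.
But -22.1 V < V_ov = 2.3 V, so the device is actually in triode.
In triode I_D = k_n[V_ov V_DS − ½ V_DS²] and I_D = (V_DD − V_DS)/R_D. Equating: 6.49 V_DS² − 30.84 V_DS + 12.2 = 0, giving V_DS = 0.435 V (the root below V_ov).
I_D = (12.2 − 0.435) / 2.45 = 4.8 mA.

I_D = 4.80 mA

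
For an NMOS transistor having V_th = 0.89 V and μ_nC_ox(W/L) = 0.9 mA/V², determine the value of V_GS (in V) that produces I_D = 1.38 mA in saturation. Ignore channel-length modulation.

In saturation I_D = ½ k_n (V_GS − V_th)², so V_GS − V_th = √(2 I_D / k_n) = √(2 × 1.38 / 0.9) = 1.75 V.
V_GS = 0.89 + 1.75 = 2.64 V.

V_GS = 2.64 V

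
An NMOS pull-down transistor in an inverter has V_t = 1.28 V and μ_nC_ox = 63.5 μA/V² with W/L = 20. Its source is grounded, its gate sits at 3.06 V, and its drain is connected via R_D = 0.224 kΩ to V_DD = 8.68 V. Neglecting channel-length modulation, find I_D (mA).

I_D = 2.01 mA

V_GS = V_G = 3.06 V, so V_ov = 3.06 − 1.28 = 1.78 V.
k_n = μ_nC_ox · (W/L) = 1.27 mA/V².
Assume saturation: I_D = ½ k_n V_ov² = 0.5 × 1.27 × 1.78² = 2.01 mA, giving V_DS = V_DD − I_D R_D = 8.68 − 2.01 × 0.224 = 8.23 V.
V_DS = 8.23 V ≥ V_ov = 1.78 V, confirming saturation.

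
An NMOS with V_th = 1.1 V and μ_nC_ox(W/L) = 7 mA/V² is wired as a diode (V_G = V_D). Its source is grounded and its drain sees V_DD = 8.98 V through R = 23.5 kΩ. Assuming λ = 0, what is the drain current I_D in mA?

I_D = 0.322 mA

With gate tied to drain, V_GS = V_DS ≥ V_GS − V_th, so the device is in saturation.
KCL at the drain: ½ k_n (V_GS − V_th)² = (V_DD − V_GS)/R.
Let x = V_GS − 1.1. Then 82.2 x² + x − 7.88 = 0, giving x = 0.304 V (positive root), so V_GS = 1.4 V.
I_D = (V_DD − V_GS)/R = (8.98 − 1.4) / 23.5 = 0.322 mA.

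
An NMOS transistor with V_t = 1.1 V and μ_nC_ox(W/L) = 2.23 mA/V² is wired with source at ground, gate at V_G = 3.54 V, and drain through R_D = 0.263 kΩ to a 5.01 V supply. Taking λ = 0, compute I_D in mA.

V_GS = V_G = 3.54 V, so V_ov = 3.54 − 1.1 = 2.44 V.
Assume saturation: I_D = ½ k_n V_ov² = 0.5 × 2.23 × 2.44² = 6.64 mA, giving V_DS = V_DD − I_D R_D = 5.01 − 6.64 × 0.263 = 3.26 V.
V_DS = 3.26 V ≥ V_ov = 2.44 V, confirming saturation.

I_D = 6.64 mA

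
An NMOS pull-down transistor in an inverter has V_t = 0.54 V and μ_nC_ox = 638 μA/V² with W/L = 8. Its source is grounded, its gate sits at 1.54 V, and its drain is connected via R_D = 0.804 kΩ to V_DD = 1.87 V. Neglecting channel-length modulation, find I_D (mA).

V_GS = V_G = 1.54 V, so V_ov = 1.54 − 0.54 = 1 V.
k_n = μ_nC_ox · (W/L) = 5.104 mA/V².
Assume saturation: I_D = ½ k_n V_ov² = 0.5 × 5.104 × 1² = 2.55 mA, giving V_DS = V_DD − I_D R_D = 1.87 − 2.55 × 0.804 = -0.182 V.
But -0.182 V < V_ov = 1 V, so the device is actually in triode.
In triode I_D = k_n[V_ov V_DS − ½ V_DS²] and I_D = (V_DD − V_DS)/R_D. Equating: 2.05 V_DS² − 5.104 V_DS + 1.87 = 0, giving V_DS = 0.447 V (the root below V_ov).
I_D = (1.87 − 0.447) / 0.804 = 1.77 mA.

I_D = 1.77 mA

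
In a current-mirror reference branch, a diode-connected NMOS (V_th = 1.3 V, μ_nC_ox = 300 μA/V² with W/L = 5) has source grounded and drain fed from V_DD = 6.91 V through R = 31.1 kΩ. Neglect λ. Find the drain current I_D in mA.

I_D = 0.165 mA

With gate tied to drain, V_GS = V_DS ≥ V_GS − V_th, so the device is in saturation.
k_n = μ_nC_ox · (W/L) = 1.5 mA/V².
KCL at the drain: ½ k_n (V_GS − V_th)² = (V_DD − V_GS)/R.
Let x = V_GS − 1.3. Then 23.3 x² + x − 5.61 = 0, giving x = 0.469 V (positive root), so V_GS = 1.77 V.
I_D = (V_DD − V_GS)/R = (6.91 − 1.77) / 31.1 = 0.165 mA.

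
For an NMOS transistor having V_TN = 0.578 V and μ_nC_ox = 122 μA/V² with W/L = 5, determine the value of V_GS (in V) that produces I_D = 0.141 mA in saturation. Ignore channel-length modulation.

k_n = μ_nC_ox · (W/L) = 0.61 mA/V².
In saturation I_D = ½ k_n (V_GS − V_TN)², so V_GS − V_TN = √(2 I_D / k_n) = √(2 × 0.141 / 0.61) = 0.68 V.
V_GS = 0.578 + 0.68 = 1.26 V.

V_GS = 1.26 V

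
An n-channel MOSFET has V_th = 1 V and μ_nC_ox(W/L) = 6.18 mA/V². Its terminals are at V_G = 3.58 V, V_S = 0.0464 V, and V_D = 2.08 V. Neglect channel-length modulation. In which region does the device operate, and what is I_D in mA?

Triode; I_D = 19.1 mA

V_GS = V_G − V_S = 3.58 − 0.0464 = 3.53 V; V_DS = V_D − V_S = 2.08 − 0.0464 = 2.03 V.
V_ov = V_GS − V_th = 3.53 − 1 = 2.53 V.
Since V_DS = 2.03 V < V_ov = 2.53 V, the device is in the triode region.
I_D = k_n [V_ov · V_DS − ½ V_DS²] = 6.18 × [2.53 × 2.03 − 0.5 × 2.03²] = 19.1 mA.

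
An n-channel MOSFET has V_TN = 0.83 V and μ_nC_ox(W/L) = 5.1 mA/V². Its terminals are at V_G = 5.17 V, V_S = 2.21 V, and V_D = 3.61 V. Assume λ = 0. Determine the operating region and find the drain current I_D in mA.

V_GS = V_G − V_S = 5.17 − 2.21 = 2.96 V; V_DS = V_D − V_S = 3.61 − 2.21 = 1.4 V.
V_ov = V_GS − V_TN = 2.96 − 0.83 = 2.13 V.
Since V_DS = 1.4 V < V_ov = 2.13 V, the device is in the triode region.
I_D = k_n [V_ov · V_DS − ½ V_DS²] = 5.1 × [2.13 × 1.4 − 0.5 × 1.4²] = 10.2 mA.

Triode; I_D = 10.2 mA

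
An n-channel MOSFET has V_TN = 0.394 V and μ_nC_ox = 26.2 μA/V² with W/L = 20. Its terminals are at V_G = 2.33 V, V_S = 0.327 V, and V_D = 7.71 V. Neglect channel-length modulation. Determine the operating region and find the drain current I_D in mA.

V_GS = V_G − V_S = 2.33 − 0.327 = 2 V; V_DS = V_D − V_S = 7.71 − 0.327 = 7.38 V.
k_n = μ_nC_ox · (W/L) = 0.524 mA/V².
V_ov = V_GS − V_TN = 2 − 0.394 = 1.61 V.
Since V_DS = 7.38 V ≥ V_ov = 1.61 V, the device is in saturation.
I_D = ½ k_n V_ov² = 0.5 × 0.524 × 1.61² = 0.678 mA.

Saturation; I_D = 0.678 mA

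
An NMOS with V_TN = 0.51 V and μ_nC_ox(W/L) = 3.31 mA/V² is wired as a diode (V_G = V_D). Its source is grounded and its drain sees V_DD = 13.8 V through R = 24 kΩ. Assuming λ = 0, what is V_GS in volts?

V_GS = 1.08 V

With gate tied to drain, V_GS = V_DS ≥ V_GS − V_TN, so the device is in saturation.
KCL at the drain: ½ k_n (V_GS − V_TN)² = (V_DD − V_GS)/R.
Let x = V_GS − 0.51. Then 39.7 x² + x − 13.29 = 0, giving x = 0.566 V (positive root), so V_GS = 1.08 V.
I_D = (V_DD − V_GS)/R = (13.8 − 1.08) / 24 = 0.53 mA.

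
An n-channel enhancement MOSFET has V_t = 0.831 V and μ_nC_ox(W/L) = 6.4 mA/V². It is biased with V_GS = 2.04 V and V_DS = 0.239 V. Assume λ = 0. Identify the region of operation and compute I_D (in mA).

V_ov = V_GS − V_t = 2.04 − 0.831 = 1.21 V.
Since V_DS = 0.239 V < V_ov = 1.21 V, the device is in the triode region.
I_D = k_n [V_ov · V_DS − ½ V_DS²] = 6.4 × [1.21 × 0.239 − 0.5 × 0.239²] = 1.67 mA.

Triode; I_D = 1.67 mA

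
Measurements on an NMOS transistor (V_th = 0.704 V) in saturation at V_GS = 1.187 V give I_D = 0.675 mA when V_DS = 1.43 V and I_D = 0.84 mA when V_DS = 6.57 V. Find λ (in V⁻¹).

λ = 0.0510 V⁻¹

With V_GS fixed, I_D ∝ (1 + λ V_DS) in saturation, so I_D2/I_D1 = (1 + λ V_DS2)/(1 + λ V_DS1).
0.84/0.675 = 1.244 = (1 + 6.57 λ)/(1 + 1.43 λ).
Solving: λ (I_D1 V_DS2 − I_D2 V_DS1) = I_D2 − I_D1, so λ = (0.84 − 0.675) / (0.675 × 6.57 − 0.84 × 1.43) = 0.165 / 3.23 = 0.051 V⁻¹.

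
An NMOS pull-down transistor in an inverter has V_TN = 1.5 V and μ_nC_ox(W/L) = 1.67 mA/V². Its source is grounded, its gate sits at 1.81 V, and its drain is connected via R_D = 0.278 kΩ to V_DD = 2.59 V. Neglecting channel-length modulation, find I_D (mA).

V_GS = V_G = 1.81 V, so V_ov = 1.81 − 1.5 = 0.31 V.
Assume saturation: I_D = ½ k_n V_ov² = 0.5 × 1.67 × 0.31² = 0.0802 mA, giving V_DS = V_DD − I_D R_D = 2.59 − 0.0802 × 0.278 = 2.57 V.
V_DS = 2.57 V ≥ V_ov = 0.31 V, confirming saturation.

I_D = 0.0802 mA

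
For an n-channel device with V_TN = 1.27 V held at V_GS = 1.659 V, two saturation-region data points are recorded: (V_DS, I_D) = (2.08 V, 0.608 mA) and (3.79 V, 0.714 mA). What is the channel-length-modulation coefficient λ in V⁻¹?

With V_GS fixed, I_D ∝ (1 + λ V_DS) in saturation, so I_D2/I_D1 = (1 + λ V_DS2)/(1 + λ V_DS1).
0.714/0.608 = 1.174 = (1 + 3.79 λ)/(1 + 2.08 λ).
Solving: λ (I_D1 V_DS2 − I_D2 V_DS1) = I_D2 − I_D1, so λ = (0.714 − 0.608) / (0.608 × 3.79 − 0.714 × 2.08) = 0.106 / 0.819 = 0.129 V⁻¹.

λ = 0.129 V⁻¹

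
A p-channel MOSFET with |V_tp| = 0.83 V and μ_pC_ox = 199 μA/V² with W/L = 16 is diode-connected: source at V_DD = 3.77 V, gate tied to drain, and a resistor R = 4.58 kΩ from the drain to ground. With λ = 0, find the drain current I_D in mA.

With gate tied to drain, V_SG = V_SD ≥ V_SG − |V_tp|, so the device is in saturation.
k_p = μ_pC_ox · (W/L) = 3.184 mA/V².
KCL at the drain: ½ k_p (V_SG − |V_tp|)² = (V_DD − V_SG)/R.
Let x = V_SG − 0.83. Then 7.29 x² + x − 2.94 = 0, giving x = 0.57 V (positive root), so V_SG = 1.4 V.
I_D = (V_DD − V_SG)/R = (3.77 − 1.4) / 4.58 = 0.517 mA.

I_D = 0.517 mA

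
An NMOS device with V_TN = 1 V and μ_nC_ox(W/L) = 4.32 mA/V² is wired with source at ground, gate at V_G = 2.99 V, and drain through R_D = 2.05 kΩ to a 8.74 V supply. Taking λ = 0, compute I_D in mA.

V_GS = V_G = 2.99 V, so V_ov = 2.99 − 1 = 1.99 V.
Assume saturation: I_D = ½ k_n V_ov² = 0.5 × 4.32 × 1.99² = 8.55 mA, giving V_DS = V_DD − I_D R_D = 8.74 − 8.55 × 2.05 = -8.8 V.
But -8.8 V < V_ov = 1.99 V, so the device is actually in triode.
In triode I_D = k_n[V_ov V_DS − ½ V_DS²] and I_D = (V_DD − V_DS)/R_D. Equating: 4.43 V_DS² − 18.62 V_DS + 8.74 = 0, giving V_DS = 0.538 V (the root below V_ov).
I_D = (8.74 − 0.538) / 2.05 = 4 mA.

I_D = 4.00 mA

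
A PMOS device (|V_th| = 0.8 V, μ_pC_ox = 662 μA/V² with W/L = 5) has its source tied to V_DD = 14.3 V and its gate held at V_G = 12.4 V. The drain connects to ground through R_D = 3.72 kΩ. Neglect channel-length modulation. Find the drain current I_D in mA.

I_D = 2.00 mA

V_SG = V_DD − V_G = 14.3 − 12.4 = 1.9 V, so V_ov = 1.9 − 0.8 = 1.1 V.
k_p = μ_pC_ox · (W/L) = 3.31 mA/V².
Assume saturation: I_D = ½ k_p V_ov² = 0.5 × 3.31 × 1.1² = 2 mA, giving V_SD = V_DD − I_D R_D = 14.3 − 2 × 3.72 = 6.85 V.
V_SD = 6.85 V ≥ V_ov = 1.1 V, confirming saturation.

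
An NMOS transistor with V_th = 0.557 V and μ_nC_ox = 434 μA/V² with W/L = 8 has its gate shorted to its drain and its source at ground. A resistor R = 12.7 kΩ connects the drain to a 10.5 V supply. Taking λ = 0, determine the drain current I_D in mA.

With gate tied to drain, V_GS = V_DS ≥ V_GS − V_th, so the device is in saturation.
k_n = μ_nC_ox · (W/L) = 3.472 mA/V².
KCL at the drain: ½ k_n (V_GS − V_th)² = (V_DD − V_GS)/R.
Let x = V_GS − 0.557. Then 22 x² + x − 9.943 = 0, giving x = 0.649 V (positive root), so V_GS = 1.21 V.
I_D = (V_DD − V_GS)/R = (10.5 − 1.21) / 12.7 = 0.732 mA.

I_D = 0.732 mA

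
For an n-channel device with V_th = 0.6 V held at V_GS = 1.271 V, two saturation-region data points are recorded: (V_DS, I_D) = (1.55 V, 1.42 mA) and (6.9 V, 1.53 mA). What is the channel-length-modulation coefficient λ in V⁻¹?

With V_GS fixed, I_D ∝ (1 + λ V_DS) in saturation, so I_D2/I_D1 = (1 + λ V_DS2)/(1 + λ V_DS1).
1.53/1.42 = 1.077 = (1 + 6.9 λ)/(1 + 1.55 λ).
Solving: λ (I_D1 V_DS2 − I_D2 V_DS1) = I_D2 − I_D1, so λ = (1.53 − 1.42) / (1.42 × 6.9 − 1.53 × 1.55) = 0.11 / 7.43 = 0.0148 V⁻¹.

λ = 0.0148 V⁻¹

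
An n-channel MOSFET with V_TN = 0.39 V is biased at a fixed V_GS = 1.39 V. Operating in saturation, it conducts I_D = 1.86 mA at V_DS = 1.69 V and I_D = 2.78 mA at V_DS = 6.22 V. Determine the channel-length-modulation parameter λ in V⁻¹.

With V_GS fixed, I_D ∝ (1 + λ V_DS) in saturation, so I_D2/I_D1 = (1 + λ V_DS2)/(1 + λ V_DS1).
2.78/1.86 = 1.495 = (1 + 6.22 λ)/(1 + 1.69 λ).
Solving: λ (I_D1 V_DS2 − I_D2 V_DS1) = I_D2 − I_D1, so λ = (2.78 − 1.86) / (1.86 × 6.22 − 2.78 × 1.69) = 0.92 / 6.87 = 0.134 V⁻¹.

λ = 0.134 V⁻¹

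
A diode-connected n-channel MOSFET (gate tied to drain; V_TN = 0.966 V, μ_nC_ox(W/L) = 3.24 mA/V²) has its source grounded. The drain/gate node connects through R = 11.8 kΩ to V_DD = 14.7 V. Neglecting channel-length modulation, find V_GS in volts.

With gate tied to drain, V_GS = V_DS ≥ V_GS − V_TN, so the device is in saturation.
KCL at the drain: ½ k_n (V_GS − V_TN)² = (V_DD − V_GS)/R.
Let x = V_GS − 0.966. Then 19.1 x² + x − 13.73 = 0, giving x = 0.822 V (positive root), so V_GS = 1.79 V.
I_D = (V_DD − V_GS)/R = (14.7 − 1.79) / 11.8 = 1.09 mA.

V_GS = 1.79 V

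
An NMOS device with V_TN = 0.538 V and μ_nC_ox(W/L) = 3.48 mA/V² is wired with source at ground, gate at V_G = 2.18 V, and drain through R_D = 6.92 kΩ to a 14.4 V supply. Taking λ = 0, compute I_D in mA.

I_D = 2.02 mA

V_GS = V_G = 2.18 V, so V_ov = 2.18 − 0.538 = 1.64 V.
Assume saturation: I_D = ½ k_n V_ov² = 0.5 × 3.48 × 1.64² = 4.69 mA, giving V_DS = V_DD − I_D R_D = 14.4 − 4.69 × 6.92 = -18.1 V.
But -18.1 V < V_ov = 1.64 V, so the device is actually in triode.
In triode I_D = k_n[V_ov V_DS − ½ V_DS²] and I_D = (V_DD − V_DS)/R_D. Equating: 12 V_DS² − 40.54 V_DS + 14.4 = 0, giving V_DS = 0.404 V (the root below V_ov).
I_D = (14.4 − 0.404) / 6.92 = 2.02 mA.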